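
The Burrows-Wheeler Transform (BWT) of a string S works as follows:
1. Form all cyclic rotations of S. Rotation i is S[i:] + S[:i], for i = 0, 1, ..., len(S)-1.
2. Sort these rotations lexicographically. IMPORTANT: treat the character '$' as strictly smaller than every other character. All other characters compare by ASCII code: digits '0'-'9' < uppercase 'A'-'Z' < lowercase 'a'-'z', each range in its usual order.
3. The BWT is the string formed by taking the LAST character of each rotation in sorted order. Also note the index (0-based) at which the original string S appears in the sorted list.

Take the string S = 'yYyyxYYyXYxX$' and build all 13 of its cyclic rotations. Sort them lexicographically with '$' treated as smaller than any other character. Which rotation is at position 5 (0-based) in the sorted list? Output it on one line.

All 13 rotations (rotation i = S[i:]+S[:i]):
  rot[0] = yYyyxYYyXYxX$
  rot[1] = YyyxYYyXYxX$y
  rot[2] = yyxYYyXYxX$yY
  rot[3] = yxYYyXYxX$yYy
  rot[4] = xYYyXYxX$yYyy
  rot[5] = YYyXYxX$yYyyx
  rot[6] = YyXYxX$yYyyxY
  rot[7] = yXYxX$yYyyxYY
  rot[8] = XYxX$yYyyxYYy
  rot[9] = YxX$yYyyxYYyX
  rot[10] = xX$yYyyxYYyXY
  rot[11] = X$yYyyxYYyXYx
  rot[12] = $yYyyxYYyXYxX
Sorted (with $ < everything):
  sorted[0] = $yYyyxYYyXYxX
  sorted[1] = X$yYyyxYYyXYx
  sorted[2] = XYxX$yYyyxYYy
  sorted[3] = YYyXYxX$yYyyx
  sorted[4] = YxX$yYyyxYYyX
  sorted[5] = YyXYxX$yYyyxY
  sorted[6] = YyyxYYyXYxX$y
  sorted[7] = xX$yYyyxYYyXY
  sorted[8] = xYYyXYxX$yYyy
  sorted[9] = yXYxX$yYyyxYY
  sorted[10] = yYyyxYYyXYxX$
  sorted[11] = yxYYyXYxX$yYy
  sorted[12] = yyxYYyXYxX$yY
sorted[5] = YyXYxX$yYyyxY

Answer: YyXYxX$yYyyxY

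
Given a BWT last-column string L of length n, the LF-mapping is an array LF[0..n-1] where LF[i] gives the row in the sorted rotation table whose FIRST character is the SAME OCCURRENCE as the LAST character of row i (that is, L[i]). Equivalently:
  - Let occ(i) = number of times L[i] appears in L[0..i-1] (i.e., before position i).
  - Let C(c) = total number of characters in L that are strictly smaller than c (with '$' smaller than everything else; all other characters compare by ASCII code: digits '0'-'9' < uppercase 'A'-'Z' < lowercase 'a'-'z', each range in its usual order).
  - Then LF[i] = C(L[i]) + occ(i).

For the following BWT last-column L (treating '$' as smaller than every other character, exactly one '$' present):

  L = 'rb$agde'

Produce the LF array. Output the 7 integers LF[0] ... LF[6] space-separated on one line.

Answer: 6 2 0 1 5 3 4

Derivation:
Char counts: '$':1, 'a':1, 'b':1, 'd':1, 'e':1, 'g':1, 'r':1
C (first-col start): C('$')=0, C('a')=1, C('b')=2, C('d')=3, C('e')=4, C('g')=5, C('r')=6
L[0]='r': occ=0, LF[0]=C('r')+0=6+0=6
L[1]='b': occ=0, LF[1]=C('b')+0=2+0=2
L[2]='$': occ=0, LF[2]=C('$')+0=0+0=0
L[3]='a': occ=0, LF[3]=C('a')+0=1+0=1
L[4]='g': occ=0, LF[4]=C('g')+0=5+0=5
L[5]='d': occ=0, LF[5]=C('d')+0=3+0=3
L[6]='e': occ=0, LF[6]=C('e')+0=4+0=4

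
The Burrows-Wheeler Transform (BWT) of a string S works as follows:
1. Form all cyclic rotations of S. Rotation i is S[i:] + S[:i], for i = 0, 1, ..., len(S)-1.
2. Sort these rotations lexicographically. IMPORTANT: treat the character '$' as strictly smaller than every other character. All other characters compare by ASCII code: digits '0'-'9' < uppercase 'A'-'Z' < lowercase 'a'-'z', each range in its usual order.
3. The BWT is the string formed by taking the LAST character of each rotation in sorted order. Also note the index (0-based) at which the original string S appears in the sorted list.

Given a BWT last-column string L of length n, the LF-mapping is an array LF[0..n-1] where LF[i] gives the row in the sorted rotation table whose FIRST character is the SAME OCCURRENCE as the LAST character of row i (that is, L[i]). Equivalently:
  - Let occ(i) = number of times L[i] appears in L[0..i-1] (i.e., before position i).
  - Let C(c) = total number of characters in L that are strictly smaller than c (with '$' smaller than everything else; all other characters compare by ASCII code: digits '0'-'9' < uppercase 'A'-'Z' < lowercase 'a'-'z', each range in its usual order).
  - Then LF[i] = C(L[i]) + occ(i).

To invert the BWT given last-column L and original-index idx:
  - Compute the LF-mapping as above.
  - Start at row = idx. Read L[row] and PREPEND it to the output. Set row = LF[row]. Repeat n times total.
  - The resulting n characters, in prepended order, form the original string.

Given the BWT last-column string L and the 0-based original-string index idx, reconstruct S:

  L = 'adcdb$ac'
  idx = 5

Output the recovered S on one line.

Answer: cdbcada$

Derivation:
LF mapping: 1 6 4 7 3 0 2 5
Walk LF starting at row 5, prepending L[row]:
  step 1: row=5, L[5]='$', prepend. Next row=LF[5]=0
  step 2: row=0, L[0]='a', prepend. Next row=LF[0]=1
  step 3: row=1, L[1]='d', prepend. Next row=LF[1]=6
  step 4: row=6, L[6]='a', prepend. Next row=LF[6]=2
  step 5: row=2, L[2]='c', prepend. Next row=LF[2]=4
  step 6: row=4, L[4]='b', prepend. Next row=LF[4]=3
  step 7: row=3, L[3]='d', prepend. Next row=LF[3]=7
  step 8: row=7, L[7]='c', prepend. Next row=LF[7]=5
Reversed output: cdbcada$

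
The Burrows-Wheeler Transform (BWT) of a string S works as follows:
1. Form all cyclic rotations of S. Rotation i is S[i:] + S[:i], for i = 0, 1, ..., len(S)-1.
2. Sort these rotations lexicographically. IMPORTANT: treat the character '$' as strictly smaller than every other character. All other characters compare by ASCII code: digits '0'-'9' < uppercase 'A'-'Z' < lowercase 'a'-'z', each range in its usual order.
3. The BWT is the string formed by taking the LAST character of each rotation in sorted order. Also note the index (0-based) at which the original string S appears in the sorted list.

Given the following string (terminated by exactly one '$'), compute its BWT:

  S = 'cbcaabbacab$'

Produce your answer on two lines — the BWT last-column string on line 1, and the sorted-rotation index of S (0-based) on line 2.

Answer: bccababacba$
11

Derivation:
All 12 rotations (rotation i = S[i:]+S[:i]):
  rot[0] = cbcaabbacab$
  rot[1] = bcaabbacab$c
  rot[2] = caabbacab$cb
  rot[3] = aabbacab$cbc
  rot[4] = abbacab$cbca
  rot[5] = bbacab$cbcaa
  rot[6] = bacab$cbcaab
  rot[7] = acab$cbcaabb
  rot[8] = cab$cbcaabba
  rot[9] = ab$cbcaabbac
  rot[10] = b$cbcaabbaca
  rot[11] = $cbcaabbacab
Sorted (with $ < everything):
  sorted[0] = $cbcaabbacab  (last char: 'b')
  sorted[1] = aabbacab$cbc  (last char: 'c')
  sorted[2] = ab$cbcaabbac  (last char: 'c')
  sorted[3] = abbacab$cbca  (last char: 'a')
  sorted[4] = acab$cbcaabb  (last char: 'b')
  sorted[5] = b$cbcaabbaca  (last char: 'a')
  sorted[6] = bacab$cbcaab  (last char: 'b')
  sorted[7] = bbacab$cbcaa  (last char: 'a')
  sorted[8] = bcaabbacab$c  (last char: 'c')
  sorted[9] = caabbacab$cb  (last char: 'b')
  sorted[10] = cab$cbcaabba  (last char: 'a')
  sorted[11] = cbcaabbacab$  (last char: '$')
Last column: bccababacba$
Original string S is at sorted index 11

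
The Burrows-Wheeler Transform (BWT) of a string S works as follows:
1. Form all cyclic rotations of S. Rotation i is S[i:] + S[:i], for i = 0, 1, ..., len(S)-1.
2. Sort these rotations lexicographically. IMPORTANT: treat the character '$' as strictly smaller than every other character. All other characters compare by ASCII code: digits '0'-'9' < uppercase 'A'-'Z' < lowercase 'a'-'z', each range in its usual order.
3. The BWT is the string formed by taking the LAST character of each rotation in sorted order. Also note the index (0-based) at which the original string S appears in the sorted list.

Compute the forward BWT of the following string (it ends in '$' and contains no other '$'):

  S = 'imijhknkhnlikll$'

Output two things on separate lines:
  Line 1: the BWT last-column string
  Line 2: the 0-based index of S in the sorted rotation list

All 16 rotations (rotation i = S[i:]+S[:i]):
  rot[0] = imijhknkhnlikll$
  rot[1] = mijhknkhnlikll$i
  rot[2] = ijhknkhnlikll$im
  rot[3] = jhknkhnlikll$imi
  rot[4] = hknkhnlikll$imij
  rot[5] = knkhnlikll$imijh
  rot[6] = nkhnlikll$imijhk
  rot[7] = khnlikll$imijhkn
  rot[8] = hnlikll$imijhknk
  rot[9] = nlikll$imijhknkh
  rot[10] = likll$imijhknkhn
  rot[11] = ikll$imijhknkhnl
  rot[12] = kll$imijhknkhnli
  rot[13] = ll$imijhknkhnlik
  rot[14] = l$imijhknkhnlikl
  rot[15] = $imijhknkhnlikll
Sorted (with $ < everything):
  sorted[0] = $imijhknkhnlikll  (last char: 'l')
  sorted[1] = hknkhnlikll$imij  (last char: 'j')
  sorted[2] = hnlikll$imijhknk  (last char: 'k')
  sorted[3] = ijhknkhnlikll$im  (last char: 'm')
  sorted[4] = ikll$imijhknkhnl  (last char: 'l')
  sorted[5] = imijhknkhnlikll$  (last char: '$')
  sorted[6] = jhknkhnlikll$imi  (last char: 'i')
  sorted[7] = khnlikll$imijhkn  (last char: 'n')
  sorted[8] = kll$imijhknkhnli  (last char: 'i')
  sorted[9] = knkhnlikll$imijh  (last char: 'h')
  sorted[10] = l$imijhknkhnlikl  (last char: 'l')
  sorted[11] = likll$imijhknkhn  (last char: 'n')
  sorted[12] = ll$imijhknkhnlik  (last char: 'k')
  sorted[13] = mijhknkhnlikll$i  (last char: 'i')
  sorted[14] = nkhnlikll$imijhk  (last char: 'k')
  sorted[15] = nlikll$imijhknkh  (last char: 'h')
Last column: ljkml$inihlnkikh
Original string S is at sorted index 5

Answer: ljkml$inihlnkikh
5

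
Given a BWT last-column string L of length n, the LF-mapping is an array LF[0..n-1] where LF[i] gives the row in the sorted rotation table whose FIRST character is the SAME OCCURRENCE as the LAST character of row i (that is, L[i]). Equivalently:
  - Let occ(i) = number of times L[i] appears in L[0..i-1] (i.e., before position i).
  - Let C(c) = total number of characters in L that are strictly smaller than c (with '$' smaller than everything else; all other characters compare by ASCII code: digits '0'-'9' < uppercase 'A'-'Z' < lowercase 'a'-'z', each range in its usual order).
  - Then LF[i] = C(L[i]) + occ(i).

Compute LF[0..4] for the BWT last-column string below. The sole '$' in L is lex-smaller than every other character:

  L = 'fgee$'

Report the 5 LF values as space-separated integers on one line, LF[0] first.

Char counts: '$':1, 'e':2, 'f':1, 'g':1
C (first-col start): C('$')=0, C('e')=1, C('f')=3, C('g')=4
L[0]='f': occ=0, LF[0]=C('f')+0=3+0=3
L[1]='g': occ=0, LF[1]=C('g')+0=4+0=4
L[2]='e': occ=0, LF[2]=C('e')+0=1+0=1
L[3]='e': occ=1, LF[3]=C('e')+1=1+1=2
L[4]='$': occ=0, LF[4]=C('$')+0=0+0=0

Answer: 3 4 1 2 0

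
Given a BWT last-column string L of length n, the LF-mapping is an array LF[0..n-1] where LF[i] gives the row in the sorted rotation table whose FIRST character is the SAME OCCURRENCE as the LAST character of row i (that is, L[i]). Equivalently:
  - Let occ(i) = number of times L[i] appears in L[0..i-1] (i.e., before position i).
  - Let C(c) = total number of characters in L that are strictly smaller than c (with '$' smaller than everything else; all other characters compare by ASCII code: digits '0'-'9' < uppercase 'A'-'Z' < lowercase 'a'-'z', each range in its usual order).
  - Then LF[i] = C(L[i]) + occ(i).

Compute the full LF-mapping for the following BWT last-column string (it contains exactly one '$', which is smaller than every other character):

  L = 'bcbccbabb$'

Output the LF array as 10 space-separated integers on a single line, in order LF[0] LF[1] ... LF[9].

Char counts: '$':1, 'a':1, 'b':5, 'c':3
C (first-col start): C('$')=0, C('a')=1, C('b')=2, C('c')=7
L[0]='b': occ=0, LF[0]=C('b')+0=2+0=2
L[1]='c': occ=0, LF[1]=C('c')+0=7+0=7
L[2]='b': occ=1, LF[2]=C('b')+1=2+1=3
L[3]='c': occ=1, LF[3]=C('c')+1=7+1=8
L[4]='c': occ=2, LF[4]=C('c')+2=7+2=9
L[5]='b': occ=2, LF[5]=C('b')+2=2+2=4
L[6]='a': occ=0, LF[6]=C('a')+0=1+0=1
L[7]='b': occ=3, LF[7]=C('b')+3=2+3=5
L[8]='b': occ=4, LF[8]=C('b')+4=2+4=6
L[9]='$': occ=0, LF[9]=C('$')+0=0+0=0

Answer: 2 7 3 8 9 4 1 5 6 0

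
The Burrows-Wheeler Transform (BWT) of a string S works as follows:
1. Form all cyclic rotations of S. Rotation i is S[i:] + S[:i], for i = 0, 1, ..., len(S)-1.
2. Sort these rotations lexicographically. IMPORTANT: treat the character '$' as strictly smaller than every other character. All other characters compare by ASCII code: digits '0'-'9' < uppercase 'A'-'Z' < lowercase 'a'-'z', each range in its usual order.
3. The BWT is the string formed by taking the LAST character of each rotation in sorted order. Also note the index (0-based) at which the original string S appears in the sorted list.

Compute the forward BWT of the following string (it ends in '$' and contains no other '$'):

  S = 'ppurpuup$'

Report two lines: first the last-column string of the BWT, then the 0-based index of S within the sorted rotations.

Answer: pu$pruupp
2

Derivation:
All 9 rotations (rotation i = S[i:]+S[:i]):
  rot[0] = ppurpuup$
  rot[1] = purpuup$p
  rot[2] = urpuup$pp
  rot[3] = rpuup$ppu
  rot[4] = puup$ppur
  rot[5] = uup$ppurp
  rot[6] = up$ppurpu
  rot[7] = p$ppurpuu
  rot[8] = $ppurpuup
Sorted (with $ < everything):
  sorted[0] = $ppurpuup  (last char: 'p')
  sorted[1] = p$ppurpuu  (last char: 'u')
  sorted[2] = ppurpuup$  (last char: '$')
  sorted[3] = purpuup$p  (last char: 'p')
  sorted[4] = puup$ppur  (last char: 'r')
  sorted[5] = rpuup$ppu  (last char: 'u')
  sorted[6] = up$ppurpu  (last char: 'u')
  sorted[7] = urpuup$pp  (last char: 'p')
  sorted[8] = uup$ppurp  (last char: 'p')
Last column: pu$pruupp
Original string S is at sorted index 2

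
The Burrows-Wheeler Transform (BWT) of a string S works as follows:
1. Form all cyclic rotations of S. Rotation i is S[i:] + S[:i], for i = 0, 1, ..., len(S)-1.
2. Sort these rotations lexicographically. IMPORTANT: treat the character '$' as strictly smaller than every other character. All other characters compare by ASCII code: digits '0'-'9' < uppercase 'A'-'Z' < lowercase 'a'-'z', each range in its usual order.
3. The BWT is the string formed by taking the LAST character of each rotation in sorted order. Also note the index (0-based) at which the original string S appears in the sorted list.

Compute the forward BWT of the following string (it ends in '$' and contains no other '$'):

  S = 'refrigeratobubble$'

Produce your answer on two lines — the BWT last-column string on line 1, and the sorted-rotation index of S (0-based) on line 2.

All 18 rotations (rotation i = S[i:]+S[:i]):
  rot[0] = refrigeratobubble$
  rot[1] = efrigeratobubble$r
  rot[2] = frigeratobubble$re
  rot[3] = rigeratobubble$ref
  rot[4] = igeratobubble$refr
  rot[5] = geratobubble$refri
  rot[6] = eratobubble$refrig
  rot[7] = ratobubble$refrige
  rot[8] = atobubble$refriger
  rot[9] = tobubble$refrigera
  rot[10] = obubble$refrigerat
  rot[11] = bubble$refrigerato
  rot[12] = ubble$refrigeratob
  rot[13] = bble$refrigeratobu
  rot[14] = ble$refrigeratobub
  rot[15] = le$refrigeratobubb
  rot[16] = e$refrigeratobubbl
  rot[17] = $refrigeratobubble
Sorted (with $ < everything):
  sorted[0] = $refrigeratobubble  (last char: 'e')
  sorted[1] = atobubble$refriger  (last char: 'r')
  sorted[2] = bble$refrigeratobu  (last char: 'u')
  sorted[3] = ble$refrigeratobub  (last char: 'b')
  sorted[4] = bubble$refrigerato  (last char: 'o')
  sorted[5] = e$refrigeratobubbl  (last char: 'l')
  sorted[6] = efrigeratobubble$r  (last char: 'r')
  sorted[7] = eratobubble$refrig  (last char: 'g')
  sorted[8] = frigeratobubble$re  (last char: 'e')
  sorted[9] = geratobubble$refri  (last char: 'i')
  sorted[10] = igeratobubble$refr  (last char: 'r')
  sorted[11] = le$refrigeratobubb  (last char: 'b')
  sorted[12] = obubble$refrigerat  (last char: 't')
  sorted[13] = ratobubble$refrige  (last char: 'e')
  sorted[14] = refrigeratobubble$  (last char: '$')
  sorted[15] = rigeratobubble$ref  (last char: 'f')
  sorted[16] = tobubble$refrigera  (last char: 'a')
  sorted[17] = ubble$refrigeratob  (last char: 'b')
Last column: erubolrgeirbte$fab
Original string S is at sorted index 14

Answer: erubolrgeirbte$fab
14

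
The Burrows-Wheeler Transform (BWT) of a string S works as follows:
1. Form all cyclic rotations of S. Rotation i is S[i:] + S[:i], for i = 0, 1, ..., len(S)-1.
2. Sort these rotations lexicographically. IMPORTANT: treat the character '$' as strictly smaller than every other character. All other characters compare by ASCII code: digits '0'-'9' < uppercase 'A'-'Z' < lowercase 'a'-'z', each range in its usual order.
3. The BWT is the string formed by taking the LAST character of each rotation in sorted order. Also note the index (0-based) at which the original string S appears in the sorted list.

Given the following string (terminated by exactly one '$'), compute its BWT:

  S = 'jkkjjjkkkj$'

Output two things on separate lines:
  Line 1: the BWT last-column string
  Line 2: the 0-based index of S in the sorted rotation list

All 11 rotations (rotation i = S[i:]+S[:i]):
  rot[0] = jkkjjjkkkj$
  rot[1] = kkjjjkkkj$j
  rot[2] = kjjjkkkj$jk
  rot[3] = jjjkkkj$jkk
  rot[4] = jjkkkj$jkkj
  rot[5] = jkkkj$jkkjj
  rot[6] = kkkj$jkkjjj
  rot[7] = kkj$jkkjjjk
  rot[8] = kj$jkkjjjkk
  rot[9] = j$jkkjjjkkk
  rot[10] = $jkkjjjkkkj
Sorted (with $ < everything):
  sorted[0] = $jkkjjjkkkj  (last char: 'j')
  sorted[1] = j$jkkjjjkkk  (last char: 'k')
  sorted[2] = jjjkkkj$jkk  (last char: 'k')
  sorted[3] = jjkkkj$jkkj  (last char: 'j')
  sorted[4] = jkkjjjkkkj$  (last char: '$')
  sorted[5] = jkkkj$jkkjj  (last char: 'j')
  sorted[6] = kj$jkkjjjkk  (last char: 'k')
  sorted[7] = kjjjkkkj$jk  (last char: 'k')
  sorted[8] = kkj$jkkjjjk  (last char: 'k')
  sorted[9] = kkjjjkkkj$j  (last char: 'j')
  sorted[10] = kkkj$jkkjjj  (last char: 'j')
Last column: jkkj$jkkkjj
Original string S is at sorted index 4

Answer: jkkj$jkkkjj
4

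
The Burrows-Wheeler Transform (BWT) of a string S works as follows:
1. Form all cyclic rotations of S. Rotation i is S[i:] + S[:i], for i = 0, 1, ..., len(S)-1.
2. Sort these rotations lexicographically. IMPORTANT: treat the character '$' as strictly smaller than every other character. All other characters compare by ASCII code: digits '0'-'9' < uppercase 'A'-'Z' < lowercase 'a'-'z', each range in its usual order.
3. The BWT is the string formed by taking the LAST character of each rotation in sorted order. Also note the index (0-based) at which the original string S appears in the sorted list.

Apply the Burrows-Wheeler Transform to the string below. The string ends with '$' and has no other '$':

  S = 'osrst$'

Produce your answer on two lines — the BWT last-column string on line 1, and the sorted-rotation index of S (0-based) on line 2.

Answer: t$sors
1

Derivation:
All 6 rotations (rotation i = S[i:]+S[:i]):
  rot[0] = osrst$
  rot[1] = srst$o
  rot[2] = rst$os
  rot[3] = st$osr
  rot[4] = t$osrs
  rot[5] = $osrst
Sorted (with $ < everything):
  sorted[0] = $osrst  (last char: 't')
  sorted[1] = osrst$  (last char: '$')
  sorted[2] = rst$os  (last char: 's')
  sorted[3] = srst$o  (last char: 'o')
  sorted[4] = st$osr  (last char: 'r')
  sorted[5] = t$osrs  (last char: 's')
Last column: t$sors
Original string S is at sorted index 1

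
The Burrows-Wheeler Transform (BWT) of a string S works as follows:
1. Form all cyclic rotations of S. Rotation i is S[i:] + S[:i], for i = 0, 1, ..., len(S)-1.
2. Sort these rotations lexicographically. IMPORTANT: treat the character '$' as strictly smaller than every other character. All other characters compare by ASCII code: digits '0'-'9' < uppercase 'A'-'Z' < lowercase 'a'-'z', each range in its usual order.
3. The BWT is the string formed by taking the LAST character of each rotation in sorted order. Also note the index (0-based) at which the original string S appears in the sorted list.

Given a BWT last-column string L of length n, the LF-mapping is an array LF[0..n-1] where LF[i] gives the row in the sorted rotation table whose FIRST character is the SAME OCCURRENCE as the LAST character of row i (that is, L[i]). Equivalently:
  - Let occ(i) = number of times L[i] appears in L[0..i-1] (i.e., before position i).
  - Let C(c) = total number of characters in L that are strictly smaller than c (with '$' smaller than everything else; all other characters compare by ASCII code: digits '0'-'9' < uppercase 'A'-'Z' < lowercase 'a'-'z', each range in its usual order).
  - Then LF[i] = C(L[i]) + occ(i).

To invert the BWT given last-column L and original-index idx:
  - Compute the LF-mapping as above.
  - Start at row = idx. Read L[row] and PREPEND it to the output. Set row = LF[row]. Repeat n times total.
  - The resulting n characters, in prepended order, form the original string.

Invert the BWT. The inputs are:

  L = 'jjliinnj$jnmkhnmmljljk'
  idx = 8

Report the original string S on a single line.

Answer: jnjhlmmmknlnjjjnkliij$

Derivation:
LF mapping: 4 5 12 2 3 18 19 6 0 7 20 15 10 1 21 16 17 13 8 14 9 11
Walk LF starting at row 8, prepending L[row]:
  step 1: row=8, L[8]='$', prepend. Next row=LF[8]=0
  step 2: row=0, L[0]='j', prepend. Next row=LF[0]=4
  step 3: row=4, L[4]='i', prepend. Next row=LF[4]=3
  step 4: row=3, L[3]='i', prepend. Next row=LF[3]=2
  step 5: row=2, L[2]='l', prepend. Next row=LF[2]=12
  step 6: row=12, L[12]='k', prepend. Next row=LF[12]=10
  step 7: row=10, L[10]='n', prepend. Next row=LF[10]=20
  step 8: row=20, L[20]='j', prepend. Next row=LF[20]=9
  step 9: row=9, L[9]='j', prepend. Next row=LF[9]=7
  step 10: row=7, L[7]='j', prepend. Next row=LF[7]=6
  step 11: row=6, L[6]='n', prepend. Next row=LF[6]=19
  step 12: row=19, L[19]='l', prepend. Next row=LF[19]=14
  step 13: row=14, L[14]='n', prepend. Next row=LF[14]=21
  step 14: row=21, L[21]='k', prepend. Next row=LF[21]=11
  step 15: row=11, L[11]='m', prepend. Next row=LF[11]=15
  step 16: row=15, L[15]='m', prepend. Next row=LF[15]=16
  step 17: row=16, L[16]='m', prepend. Next row=LF[16]=17
  step 18: row=17, L[17]='l', prepend. Next row=LF[17]=13
  step 19: row=13, L[13]='h', prepend. Next row=LF[13]=1
  step 20: row=1, L[1]='j', prepend. Next row=LF[1]=5
  step 21: row=5, L[5]='n', prepend. Next row=LF[5]=18
  step 22: row=18, L[18]='j', prepend. Next row=LF[18]=8
Reversed output: jnjhlmmmknlnjjjnkliij$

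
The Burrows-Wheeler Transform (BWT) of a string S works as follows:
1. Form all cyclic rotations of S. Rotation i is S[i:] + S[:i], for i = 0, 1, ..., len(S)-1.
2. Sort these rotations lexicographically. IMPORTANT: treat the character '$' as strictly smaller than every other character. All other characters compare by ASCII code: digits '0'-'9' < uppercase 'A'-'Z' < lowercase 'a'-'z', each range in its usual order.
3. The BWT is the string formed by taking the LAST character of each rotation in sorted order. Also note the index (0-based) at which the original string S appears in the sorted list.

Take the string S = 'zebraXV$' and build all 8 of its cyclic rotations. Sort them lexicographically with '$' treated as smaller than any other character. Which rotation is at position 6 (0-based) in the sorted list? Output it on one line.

Answer: raXV$zeb

Derivation:
All 8 rotations (rotation i = S[i:]+S[:i]):
  rot[0] = zebraXV$
  rot[1] = ebraXV$z
  rot[2] = braXV$ze
  rot[3] = raXV$zeb
  rot[4] = aXV$zebr
  rot[5] = XV$zebra
  rot[6] = V$zebraX
  rot[7] = $zebraXV
Sorted (with $ < everything):
  sorted[0] = $zebraXV
  sorted[1] = V$zebraX
  sorted[2] = XV$zebra
  sorted[3] = aXV$zebr
  sorted[4] = braXV$ze
  sorted[5] = ebraXV$z
  sorted[6] = raXV$zeb
  sorted[7] = zebraXV$
sorted[6] = raXV$zeb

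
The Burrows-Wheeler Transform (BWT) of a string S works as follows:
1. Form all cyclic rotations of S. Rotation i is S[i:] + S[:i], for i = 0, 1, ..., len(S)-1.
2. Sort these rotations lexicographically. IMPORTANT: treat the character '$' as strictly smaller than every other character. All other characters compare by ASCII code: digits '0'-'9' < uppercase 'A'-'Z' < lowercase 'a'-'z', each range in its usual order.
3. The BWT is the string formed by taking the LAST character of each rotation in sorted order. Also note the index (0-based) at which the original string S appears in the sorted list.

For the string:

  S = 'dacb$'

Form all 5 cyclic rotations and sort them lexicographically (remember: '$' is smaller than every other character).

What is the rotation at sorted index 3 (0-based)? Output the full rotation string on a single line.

All 5 rotations (rotation i = S[i:]+S[:i]):
  rot[0] = dacb$
  rot[1] = acb$d
  rot[2] = cb$da
  rot[3] = b$dac
  rot[4] = $dacb
Sorted (with $ < everything):
  sorted[0] = $dacb
  sorted[1] = acb$d
  sorted[2] = b$dac
  sorted[3] = cb$da
  sorted[4] = dacb$
sorted[3] = cb$da

Answer: cb$da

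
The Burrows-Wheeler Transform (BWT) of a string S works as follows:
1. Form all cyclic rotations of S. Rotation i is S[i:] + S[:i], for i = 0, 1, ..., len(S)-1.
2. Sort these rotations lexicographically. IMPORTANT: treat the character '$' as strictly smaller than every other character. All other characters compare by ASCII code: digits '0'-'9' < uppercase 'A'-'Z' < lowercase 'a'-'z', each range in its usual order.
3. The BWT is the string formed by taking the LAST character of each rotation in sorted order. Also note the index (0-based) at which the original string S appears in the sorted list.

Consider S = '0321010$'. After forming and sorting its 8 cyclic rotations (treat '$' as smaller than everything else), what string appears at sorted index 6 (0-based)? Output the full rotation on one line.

All 8 rotations (rotation i = S[i:]+S[:i]):
  rot[0] = 0321010$
  rot[1] = 321010$0
  rot[2] = 21010$03
  rot[3] = 1010$032
  rot[4] = 010$0321
  rot[5] = 10$03210
  rot[6] = 0$032101
  rot[7] = $0321010
Sorted (with $ < everything):
  sorted[0] = $0321010
  sorted[1] = 0$032101
  sorted[2] = 010$0321
  sorted[3] = 0321010$
  sorted[4] = 10$03210
  sorted[5] = 1010$032
  sorted[6] = 21010$03
  sorted[7] = 321010$0
sorted[6] = 21010$03

Answer: 21010$03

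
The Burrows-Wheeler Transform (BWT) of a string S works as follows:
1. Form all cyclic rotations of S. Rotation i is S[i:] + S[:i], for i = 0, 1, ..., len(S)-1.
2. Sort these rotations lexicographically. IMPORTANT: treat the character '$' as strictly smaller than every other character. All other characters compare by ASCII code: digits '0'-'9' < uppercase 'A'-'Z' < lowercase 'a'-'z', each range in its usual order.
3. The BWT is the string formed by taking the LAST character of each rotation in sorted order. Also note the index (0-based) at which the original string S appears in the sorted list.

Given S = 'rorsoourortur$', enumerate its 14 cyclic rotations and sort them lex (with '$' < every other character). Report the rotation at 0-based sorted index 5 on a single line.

Answer: r$rorsoourortu

Derivation:
All 14 rotations (rotation i = S[i:]+S[:i]):
  rot[0] = rorsoourortur$
  rot[1] = orsoourortur$r
  rot[2] = rsoourortur$ro
  rot[3] = soourortur$ror
  rot[4] = oourortur$rors
  rot[5] = ourortur$rorso
  rot[6] = urortur$rorsoo
  rot[7] = rortur$rorsoou
  rot[8] = ortur$rorsoour
  rot[9] = rtur$rorsoouro
  rot[10] = tur$rorsoouror
  rot[11] = ur$rorsoourort
  rot[12] = r$rorsoourortu
  rot[13] = $rorsoourortur
Sorted (with $ < everything):
  sorted[0] = $rorsoourortur
  sorted[1] = oourortur$rors
  sorted[2] = orsoourortur$r
  sorted[3] = ortur$rorsoour
  sorted[4] = ourortur$rorso
  sorted[5] = r$rorsoourortu
  sorted[6] = rorsoourortur$
  sorted[7] = rortur$rorsoou
  sorted[8] = rsoourortur$ro
  sorted[9] = rtur$rorsoouro
  sorted[10] = soourortur$ror
  sorted[11] = tur$rorsoouror
  sorted[12] = ur$rorsoourort
  sorted[13] = urortur$rorsoo
sorted[5] = r$rorsoourortu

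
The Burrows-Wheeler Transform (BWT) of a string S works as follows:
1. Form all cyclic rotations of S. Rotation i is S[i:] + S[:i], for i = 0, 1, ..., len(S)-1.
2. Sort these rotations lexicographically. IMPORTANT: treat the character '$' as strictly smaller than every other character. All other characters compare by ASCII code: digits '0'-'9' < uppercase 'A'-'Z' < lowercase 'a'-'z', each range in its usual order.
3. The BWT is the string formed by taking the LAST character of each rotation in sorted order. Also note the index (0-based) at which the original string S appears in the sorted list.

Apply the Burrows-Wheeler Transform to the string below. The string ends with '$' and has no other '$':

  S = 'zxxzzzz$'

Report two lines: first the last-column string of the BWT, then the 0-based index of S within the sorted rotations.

All 8 rotations (rotation i = S[i:]+S[:i]):
  rot[0] = zxxzzzz$
  rot[1] = xxzzzz$z
  rot[2] = xzzzz$zx
  rot[3] = zzzz$zxx
  rot[4] = zzz$zxxz
  rot[5] = zz$zxxzz
  rot[6] = z$zxxzzz
  rot[7] = $zxxzzzz
Sorted (with $ < everything):
  sorted[0] = $zxxzzzz  (last char: 'z')
  sorted[1] = xxzzzz$z  (last char: 'z')
  sorted[2] = xzzzz$zx  (last char: 'x')
  sorted[3] = z$zxxzzz  (last char: 'z')
  sorted[4] = zxxzzzz$  (last char: '$')
  sorted[5] = zz$zxxzz  (last char: 'z')
  sorted[6] = zzz$zxxz  (last char: 'z')
  sorted[7] = zzzz$zxx  (last char: 'x')
Last column: zzxz$zzx
Original string S is at sorted index 4

Answer: zzxz$zzx
4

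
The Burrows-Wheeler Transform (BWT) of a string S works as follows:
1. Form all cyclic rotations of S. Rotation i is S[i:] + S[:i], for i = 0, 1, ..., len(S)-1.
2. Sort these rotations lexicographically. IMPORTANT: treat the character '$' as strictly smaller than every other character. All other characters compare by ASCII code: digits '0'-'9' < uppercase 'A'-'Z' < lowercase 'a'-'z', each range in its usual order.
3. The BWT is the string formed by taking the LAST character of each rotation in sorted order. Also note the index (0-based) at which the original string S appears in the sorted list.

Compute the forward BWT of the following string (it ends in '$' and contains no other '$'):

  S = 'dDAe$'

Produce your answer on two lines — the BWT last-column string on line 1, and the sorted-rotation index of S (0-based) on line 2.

Answer: eDd$A
3

Derivation:
All 5 rotations (rotation i = S[i:]+S[:i]):
  rot[0] = dDAe$
  rot[1] = DAe$d
  rot[2] = Ae$dD
  rot[3] = e$dDA
  rot[4] = $dDAe
Sorted (with $ < everything):
  sorted[0] = $dDAe  (last char: 'e')
  sorted[1] = Ae$dD  (last char: 'D')
  sorted[2] = DAe$d  (last char: 'd')
  sorted[3] = dDAe$  (last char: '$')
  sorted[4] = e$dDA  (last char: 'A')
Last column: eDd$A
Original string S is at sorted index 3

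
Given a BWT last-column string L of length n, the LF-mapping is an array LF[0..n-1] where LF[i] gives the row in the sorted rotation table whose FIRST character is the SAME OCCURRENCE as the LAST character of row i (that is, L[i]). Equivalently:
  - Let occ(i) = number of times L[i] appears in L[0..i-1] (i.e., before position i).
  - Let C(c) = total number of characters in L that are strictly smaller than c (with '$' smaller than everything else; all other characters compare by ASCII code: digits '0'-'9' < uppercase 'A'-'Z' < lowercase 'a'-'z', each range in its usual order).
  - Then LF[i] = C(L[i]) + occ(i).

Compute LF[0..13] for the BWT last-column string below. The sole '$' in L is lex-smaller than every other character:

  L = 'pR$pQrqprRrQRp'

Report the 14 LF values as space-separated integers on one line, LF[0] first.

Answer: 6 3 0 7 1 11 10 8 12 4 13 2 5 9

Derivation:
Char counts: '$':1, 'Q':2, 'R':3, 'p':4, 'q':1, 'r':3
C (first-col start): C('$')=0, C('Q')=1, C('R')=3, C('p')=6, C('q')=10, C('r')=11
L[0]='p': occ=0, LF[0]=C('p')+0=6+0=6
L[1]='R': occ=0, LF[1]=C('R')+0=3+0=3
L[2]='$': occ=0, LF[2]=C('$')+0=0+0=0
L[3]='p': occ=1, LF[3]=C('p')+1=6+1=7
L[4]='Q': occ=0, LF[4]=C('Q')+0=1+0=1
L[5]='r': occ=0, LF[5]=C('r')+0=11+0=11
L[6]='q': occ=0, LF[6]=C('q')+0=10+0=10
L[7]='p': occ=2, LF[7]=C('p')+2=6+2=8
L[8]='r': occ=1, LF[8]=C('r')+1=11+1=12
L[9]='R': occ=1, LF[9]=C('R')+1=3+1=4
L[10]='r': occ=2, LF[10]=C('r')+2=11+2=13
L[11]='Q': occ=1, LF[11]=C('Q')+1=1+1=2
L[12]='R': occ=2, LF[12]=C('R')+2=3+2=5
L[13]='p': occ=3, LF[13]=C('p')+3=6+3=9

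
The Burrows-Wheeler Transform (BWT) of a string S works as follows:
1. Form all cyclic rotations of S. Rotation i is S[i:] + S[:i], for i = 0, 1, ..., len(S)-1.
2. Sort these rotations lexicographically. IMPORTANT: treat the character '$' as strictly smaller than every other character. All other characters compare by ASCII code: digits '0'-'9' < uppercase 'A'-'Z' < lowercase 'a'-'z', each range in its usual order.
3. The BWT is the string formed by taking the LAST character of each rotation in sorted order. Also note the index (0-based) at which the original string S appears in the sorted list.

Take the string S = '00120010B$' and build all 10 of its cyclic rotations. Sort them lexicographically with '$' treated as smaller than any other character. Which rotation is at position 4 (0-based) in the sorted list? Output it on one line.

All 10 rotations (rotation i = S[i:]+S[:i]):
  rot[0] = 00120010B$
  rot[1] = 0120010B$0
  rot[2] = 120010B$00
  rot[3] = 20010B$001
  rot[4] = 0010B$0012
  rot[5] = 010B$00120
  rot[6] = 10B$001200
  rot[7] = 0B$0012001
  rot[8] = B$00120010
  rot[9] = $00120010B
Sorted (with $ < everything):
  sorted[0] = $00120010B
  sorted[1] = 0010B$0012
  sorted[2] = 00120010B$
  sorted[3] = 010B$00120
  sorted[4] = 0120010B$0
  sorted[5] = 0B$0012001
  sorted[6] = 10B$001200
  sorted[7] = 120010B$00
  sorted[8] = 20010B$001
  sorted[9] = B$00120010
sorted[4] = 0120010B$0

Answer: 0120010B$0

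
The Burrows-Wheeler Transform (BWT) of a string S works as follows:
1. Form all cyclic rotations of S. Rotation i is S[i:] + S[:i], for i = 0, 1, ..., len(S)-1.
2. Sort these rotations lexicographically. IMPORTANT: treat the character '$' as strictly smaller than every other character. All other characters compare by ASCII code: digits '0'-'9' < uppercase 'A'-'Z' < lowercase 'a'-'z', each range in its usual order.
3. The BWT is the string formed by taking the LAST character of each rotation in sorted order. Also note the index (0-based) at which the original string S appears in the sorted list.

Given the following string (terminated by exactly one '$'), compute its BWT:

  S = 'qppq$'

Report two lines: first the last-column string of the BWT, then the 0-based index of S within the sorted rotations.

All 5 rotations (rotation i = S[i:]+S[:i]):
  rot[0] = qppq$
  rot[1] = ppq$q
  rot[2] = pq$qp
  rot[3] = q$qpp
  rot[4] = $qppq
Sorted (with $ < everything):
  sorted[0] = $qppq  (last char: 'q')
  sorted[1] = ppq$q  (last char: 'q')
  sorted[2] = pq$qp  (last char: 'p')
  sorted[3] = q$qpp  (last char: 'p')
  sorted[4] = qppq$  (last char: '$')
Last column: qqpp$
Original string S is at sorted index 4

Answer: qqpp$
4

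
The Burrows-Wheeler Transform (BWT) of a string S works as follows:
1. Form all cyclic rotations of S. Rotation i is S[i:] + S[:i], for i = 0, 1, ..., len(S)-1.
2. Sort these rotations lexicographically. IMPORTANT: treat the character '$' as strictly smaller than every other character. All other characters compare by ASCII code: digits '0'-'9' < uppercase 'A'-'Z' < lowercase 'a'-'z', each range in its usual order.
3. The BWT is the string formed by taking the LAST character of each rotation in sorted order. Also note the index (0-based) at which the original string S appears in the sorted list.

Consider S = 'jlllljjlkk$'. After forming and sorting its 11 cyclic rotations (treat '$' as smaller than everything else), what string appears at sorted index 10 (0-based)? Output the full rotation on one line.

Answer: lllljjlkk$j

Derivation:
All 11 rotations (rotation i = S[i:]+S[:i]):
  rot[0] = jlllljjlkk$
  rot[1] = lllljjlkk$j
  rot[2] = llljjlkk$jl
  rot[3] = lljjlkk$jll
  rot[4] = ljjlkk$jlll
  rot[5] = jjlkk$jllll
  rot[6] = jlkk$jllllj
  rot[7] = lkk$jlllljj
  rot[8] = kk$jlllljjl
  rot[9] = k$jlllljjlk
  rot[10] = $jlllljjlkk
Sorted (with $ < everything):
  sorted[0] = $jlllljjlkk
  sorted[1] = jjlkk$jllll
  sorted[2] = jlkk$jllllj
  sorted[3] = jlllljjlkk$
  sorted[4] = k$jlllljjlk
  sorted[5] = kk$jlllljjl
  sorted[6] = ljjlkk$jlll
  sorted[7] = lkk$jlllljj
  sorted[8] = lljjlkk$jll
  sorted[9] = llljjlkk$jl
  sorted[10] = lllljjlkk$j
sorted[10] = lllljjlkk$j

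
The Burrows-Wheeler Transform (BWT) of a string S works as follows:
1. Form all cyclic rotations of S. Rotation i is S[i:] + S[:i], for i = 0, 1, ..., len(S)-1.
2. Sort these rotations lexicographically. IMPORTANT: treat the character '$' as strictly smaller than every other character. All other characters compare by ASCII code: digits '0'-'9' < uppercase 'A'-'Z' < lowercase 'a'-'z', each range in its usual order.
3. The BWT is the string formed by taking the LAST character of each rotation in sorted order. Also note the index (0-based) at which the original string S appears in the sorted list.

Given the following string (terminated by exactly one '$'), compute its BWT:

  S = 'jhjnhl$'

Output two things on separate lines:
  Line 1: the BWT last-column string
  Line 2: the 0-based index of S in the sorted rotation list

All 7 rotations (rotation i = S[i:]+S[:i]):
  rot[0] = jhjnhl$
  rot[1] = hjnhl$j
  rot[2] = jnhl$jh
  rot[3] = nhl$jhj
  rot[4] = hl$jhjn
  rot[5] = l$jhjnh
  rot[6] = $jhjnhl
Sorted (with $ < everything):
  sorted[0] = $jhjnhl  (last char: 'l')
  sorted[1] = hjnhl$j  (last char: 'j')
  sorted[2] = hl$jhjn  (last char: 'n')
  sorted[3] = jhjnhl$  (last char: '$')
  sorted[4] = jnhl$jh  (last char: 'h')
  sorted[5] = l$jhjnh  (last char: 'h')
  sorted[6] = nhl$jhj  (last char: 'j')
Last column: ljn$hhj
Original string S is at sorted index 3

Answer: ljn$hhj
3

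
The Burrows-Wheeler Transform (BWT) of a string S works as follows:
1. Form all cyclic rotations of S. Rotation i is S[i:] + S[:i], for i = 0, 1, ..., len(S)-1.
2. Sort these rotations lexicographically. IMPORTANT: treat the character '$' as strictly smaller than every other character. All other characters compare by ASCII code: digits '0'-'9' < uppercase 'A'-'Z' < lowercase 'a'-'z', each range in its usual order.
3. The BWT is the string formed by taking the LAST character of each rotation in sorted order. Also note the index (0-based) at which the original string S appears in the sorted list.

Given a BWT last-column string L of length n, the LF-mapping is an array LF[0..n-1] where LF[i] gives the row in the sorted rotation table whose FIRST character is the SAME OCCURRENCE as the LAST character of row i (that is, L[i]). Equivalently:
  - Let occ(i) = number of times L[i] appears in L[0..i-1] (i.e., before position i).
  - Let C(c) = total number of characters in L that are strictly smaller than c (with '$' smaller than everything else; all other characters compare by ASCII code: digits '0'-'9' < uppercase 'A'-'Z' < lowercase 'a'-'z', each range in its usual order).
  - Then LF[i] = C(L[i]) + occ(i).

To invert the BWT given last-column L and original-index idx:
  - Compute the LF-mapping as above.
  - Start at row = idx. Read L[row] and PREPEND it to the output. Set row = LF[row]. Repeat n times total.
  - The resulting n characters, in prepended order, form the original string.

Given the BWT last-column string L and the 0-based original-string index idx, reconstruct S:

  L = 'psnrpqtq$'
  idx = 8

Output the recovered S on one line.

LF mapping: 2 7 1 6 3 4 8 5 0
Walk LF starting at row 8, prepending L[row]:
  step 1: row=8, L[8]='$', prepend. Next row=LF[8]=0
  step 2: row=0, L[0]='p', prepend. Next row=LF[0]=2
  step 3: row=2, L[2]='n', prepend. Next row=LF[2]=1
  step 4: row=1, L[1]='s', prepend. Next row=LF[1]=7
  step 5: row=7, L[7]='q', prepend. Next row=LF[7]=5
  step 6: row=5, L[5]='q', prepend. Next row=LF[5]=4
  step 7: row=4, L[4]='p', prepend. Next row=LF[4]=3
  step 8: row=3, L[3]='r', prepend. Next row=LF[3]=6
  step 9: row=6, L[6]='t', prepend. Next row=LF[6]=8
Reversed output: trpqqsnp$

Answer: trpqqsnp$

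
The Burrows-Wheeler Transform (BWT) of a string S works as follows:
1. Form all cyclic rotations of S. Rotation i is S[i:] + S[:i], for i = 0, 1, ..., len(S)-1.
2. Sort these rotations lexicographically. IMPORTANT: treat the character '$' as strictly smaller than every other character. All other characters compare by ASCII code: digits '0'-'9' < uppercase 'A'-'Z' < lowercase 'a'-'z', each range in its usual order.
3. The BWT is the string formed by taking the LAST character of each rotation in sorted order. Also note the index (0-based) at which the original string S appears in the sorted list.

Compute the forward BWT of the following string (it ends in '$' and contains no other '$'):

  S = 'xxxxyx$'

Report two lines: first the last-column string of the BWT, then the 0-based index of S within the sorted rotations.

All 7 rotations (rotation i = S[i:]+S[:i]):
  rot[0] = xxxxyx$
  rot[1] = xxxyx$x
  rot[2] = xxyx$xx
  rot[3] = xyx$xxx
  rot[4] = yx$xxxx
  rot[5] = x$xxxxy
  rot[6] = $xxxxyx
Sorted (with $ < everything):
  sorted[0] = $xxxxyx  (last char: 'x')
  sorted[1] = x$xxxxy  (last char: 'y')
  sorted[2] = xxxxyx$  (last char: '$')
  sorted[3] = xxxyx$x  (last char: 'x')
  sorted[4] = xxyx$xx  (last char: 'x')
  sorted[5] = xyx$xxx  (last char: 'x')
  sorted[6] = yx$xxxx  (last char: 'x')
Last column: xy$xxxx
Original string S is at sorted index 2

Answer: xy$xxxx
2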